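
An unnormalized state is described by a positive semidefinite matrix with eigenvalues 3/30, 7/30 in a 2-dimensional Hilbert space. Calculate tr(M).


tr(M) = sum of eigenvalues
= 3/30 + 7/30
= 10/30
= 0.3333

0.3333


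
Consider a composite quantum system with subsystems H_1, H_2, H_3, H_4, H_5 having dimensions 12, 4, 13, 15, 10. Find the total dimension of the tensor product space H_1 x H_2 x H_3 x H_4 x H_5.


dim(H_1 x H_2 x H_3 x H_4 x H_5) = 12 * 4 * 13 * 15 * 10
= 48 * 13 * 15 * 10
= 624 * 15 * 10
= 9360 * 10
= 93600

93600


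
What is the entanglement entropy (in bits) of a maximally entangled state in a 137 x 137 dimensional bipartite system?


For a maximally entangled state in d x d:
S = log2(d) = log2(137)
= 7.0980

7.0980


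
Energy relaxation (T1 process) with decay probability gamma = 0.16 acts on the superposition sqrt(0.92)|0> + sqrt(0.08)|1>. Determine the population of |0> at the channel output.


For amplitude damping with parameter gamma on state sqrt(a)|0> + sqrt(b)|1>:
alpha^2 = 0.92, beta^2 = 0.08
P(|0>) = alpha^2 + gamma * beta^2
= 0.92 + 0.16 * 0.08
= 0.92 + 0.0128
= 0.9328

0.9328


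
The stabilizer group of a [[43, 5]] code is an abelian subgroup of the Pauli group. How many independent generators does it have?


For an [[n,k]] stabilizer code:
Number of stabilizer generators = n - k
= 43 - 5
= 38

38


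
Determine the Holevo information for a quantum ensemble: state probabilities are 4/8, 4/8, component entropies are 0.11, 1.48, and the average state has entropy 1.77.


chi = S(rho) - sum_i p_i * S(rho_i)
Weighted entropy = 4/8 * 0.11 + 4/8 * 1.48
= 0.7950
chi = 1.77 - 0.7950
= 0.9750

0.9750


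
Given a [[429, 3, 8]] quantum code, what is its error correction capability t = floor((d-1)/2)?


Code parameters: [[429, 3, 8]], distance d = 8.
Number of correctable errors = floor((d-1)/2)
= floor((8 - 1)/2)
= floor(7/2)
= 3

3


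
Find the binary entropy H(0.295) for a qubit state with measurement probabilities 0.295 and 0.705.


S = -p*log2(p) - (1-p)*log2(1-p)
p = 0.2950, 1-p = 0.7050
= -0.2950 * log2(0.2950) - 0.7050 * log2(0.7050)
= -(-0.5196) - (-0.3555)
= 0.8751

0.8751


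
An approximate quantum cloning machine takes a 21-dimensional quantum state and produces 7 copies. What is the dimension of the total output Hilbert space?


Output space = H^(tensor 7) where dim(H) = 21
dim = 21^7
= 441 (after 2 factors)
= 9261 (after 3 factors)
= 194481 (after 4 factors)
= 4084101 (after 5 factors)
= 85766121 (after 6 factors)
= 1801088541 (after 7 factors)
= 1801088541

1801088541


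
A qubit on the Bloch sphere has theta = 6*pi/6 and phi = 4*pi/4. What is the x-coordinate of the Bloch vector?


theta = 3.1416, phi = 3.1416
r_x = sin(theta)*cos(phi) = 0.0000 * -1.0000
r_x = 0.0000

0.0000


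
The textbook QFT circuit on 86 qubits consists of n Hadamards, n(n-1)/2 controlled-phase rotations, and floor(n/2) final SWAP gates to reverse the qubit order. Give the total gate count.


Hadamard gates: 86
Controlled rotations: n*(n-1)/2 = 86*85/2 = 3655
SWAP gates: floor(n/2) = floor(86/2) = 43
Total = 86 + 3655 + 43
= 3784

3784


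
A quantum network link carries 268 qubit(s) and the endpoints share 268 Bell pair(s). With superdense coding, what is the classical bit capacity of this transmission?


Superdense coding allows 2 classical bits per shared entangled pair.
268 pair(s) -> 2 * 268 = 536 classical bits

536


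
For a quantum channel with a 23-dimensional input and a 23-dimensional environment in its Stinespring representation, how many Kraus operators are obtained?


Tracing out the environment in an orthonormal basis {|i>_E} gives Kraus operators K_i = <i|_E U |0>_E.
Number of Kraus operators = dim(H_env) = d_env
= 23

23


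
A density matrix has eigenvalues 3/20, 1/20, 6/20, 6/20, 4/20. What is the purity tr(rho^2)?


tr(rho^2) = sum of eigenvalues squared
= (3/20)^2 + (1/20)^2 + (6/20)^2 + (6/20)^2 + (4/20)^2
= (9 + 1 + 36 + 36 + 16) / 400
= 98/400
= 0.2450

0.2450


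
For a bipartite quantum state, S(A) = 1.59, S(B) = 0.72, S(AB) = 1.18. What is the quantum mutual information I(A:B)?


I(A:B) = S(A) + S(B) - S(AB)
= 1.59 + 0.72 - 1.18
= 1.1300

1.1300


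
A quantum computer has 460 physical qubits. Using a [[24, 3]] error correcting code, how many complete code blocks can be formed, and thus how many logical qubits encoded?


Each code block uses 24 physical qubits for 3 logical qubit(s).
Number of complete blocks = floor(460 / 24) = 19
Logical qubits = 19 * 3
= 57

57


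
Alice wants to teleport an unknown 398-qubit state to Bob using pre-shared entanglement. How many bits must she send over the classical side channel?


Quantum teleportation requires 2 classical bits per qubit teleported.
398 qubit(s) -> 2 * 398 = 796 classical bits

796


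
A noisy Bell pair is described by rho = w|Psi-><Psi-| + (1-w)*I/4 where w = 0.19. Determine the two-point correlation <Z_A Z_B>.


|Psi-> = (|01> - |10>)/sqrt(2)
For the pure Bell state, <Z_A Z_B> = -1 (Bell-state Pauli correlator).
The maximally-mixed part I/4 has tr(I/4 * P tensor P) = 0 for any traceless Pauli P.
So <Z_A Z_B>_rho = w * (-1) + (1 - w) * 0
= 0.19 * (-1)
= -0.1900

-0.1900


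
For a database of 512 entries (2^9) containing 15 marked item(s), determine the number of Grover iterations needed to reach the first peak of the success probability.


After j Grover iterations the success probability is P(j) = sin^2((2j+1)*theta), where sin(theta) = sqrt(k/N).
N = 2^9 = 512, k = 15
sin(theta) = sqrt(k/N) = 0.1711632992
theta = arcsin(sqrt(k/N)) = 0.1720102719 rad
P(j) reaches its first maximum when (2j+1)*theta is as close as possible to pi/2, i.e. j = round(pi/(4*theta) - 1/2).
pi/(4*theta) - 1/2 = 4.0660
(For comparison, the common estimate pi/4 * sqrt(N/k) = 4.5886; the exact maximiser is used here.)
Optimal iterations = 4

4


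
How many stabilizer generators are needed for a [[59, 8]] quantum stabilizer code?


For an [[n,k]] stabilizer code:
Number of stabilizer generators = n - k
= 59 - 8
= 51

51


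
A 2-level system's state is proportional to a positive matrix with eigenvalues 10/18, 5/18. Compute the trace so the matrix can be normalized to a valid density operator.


tr(M) = sum of eigenvalues
= 10/18 + 5/18
= 15/18
= 0.8333

0.8333


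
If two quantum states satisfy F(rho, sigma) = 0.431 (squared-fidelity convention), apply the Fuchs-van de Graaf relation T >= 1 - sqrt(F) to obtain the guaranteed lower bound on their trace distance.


Fuchs-van de Graaf (squared-fidelity convention): 1 - sqrt(F) <= T <= sqrt(1 - F).
Lower bound: T >= 1 - sqrt(F)
sqrt(F) = sqrt(0.431) = 0.6565
T >= 1 - 0.6565
T >= 0.3435

0.3435


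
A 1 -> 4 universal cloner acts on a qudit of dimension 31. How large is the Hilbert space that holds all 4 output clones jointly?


Output space = H^(tensor 4) where dim(H) = 31
dim = 31^4
= 961 (after 2 factors)
= 29791 (after 3 factors)
= 923521 (after 4 factors)
= 923521

923521


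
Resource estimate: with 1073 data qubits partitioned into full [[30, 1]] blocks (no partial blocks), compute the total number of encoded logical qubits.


Each code block uses 30 physical qubits for 1 logical qubit(s).
Number of complete blocks = floor(1073 / 30) = 35
Logical qubits = 35 * 1
= 35

35


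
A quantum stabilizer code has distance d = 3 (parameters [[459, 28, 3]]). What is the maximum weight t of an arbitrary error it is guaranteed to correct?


Code parameters: [[459, 28, 3]], distance d = 3.
Number of correctable errors = floor((d-1)/2)
= floor((3 - 1)/2)
= floor(2/2)
= 1

1


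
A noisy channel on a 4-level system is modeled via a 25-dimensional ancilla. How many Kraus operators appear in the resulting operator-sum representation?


Tracing out the environment in an orthonormal basis {|i>_E} gives Kraus operators K_i = <i|_E U |0>_E.
Number of Kraus operators = dim(H_env) = d_env
= 25

25


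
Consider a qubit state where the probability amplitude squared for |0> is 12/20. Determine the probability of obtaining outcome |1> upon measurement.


|alpha|^2 = 12/20 = 0.6000
|beta|^2 = 1 - 12/20 = 8/20 = 0.4000
P(|1>) = |beta|^2 = 0.4000

0.4000


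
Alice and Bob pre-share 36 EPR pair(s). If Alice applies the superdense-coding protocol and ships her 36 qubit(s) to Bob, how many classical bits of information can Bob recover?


Superdense coding allows 2 classical bits per shared entangled pair.
36 pair(s) -> 2 * 36 = 72 classical bits

72


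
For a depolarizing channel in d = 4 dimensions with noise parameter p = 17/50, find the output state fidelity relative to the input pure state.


F = (1-p) + p/d
= (1 - 0.3400) + 0.3400/4
= 0.6600 + 0.0850
= 0.7450

0.7450


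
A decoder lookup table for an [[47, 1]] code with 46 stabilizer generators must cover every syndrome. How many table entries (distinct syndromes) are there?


Each stabilizer generator gives a binary (+1 or -1) measurement outcome.
With 46 independent generators:
Total syndromes = 2^46
= 70368744177664

70368744177664


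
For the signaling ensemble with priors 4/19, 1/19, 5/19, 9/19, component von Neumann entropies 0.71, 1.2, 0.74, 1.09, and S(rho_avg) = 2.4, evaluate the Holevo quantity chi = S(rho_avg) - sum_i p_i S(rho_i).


chi = S(rho) - sum_i p_i * S(rho_i)
Weighted entropy = 4/19 * 0.71 + 1/19 * 1.2 + 5/19 * 0.74 + 9/19 * 1.09
= 0.9237
chi = 2.4 - 0.9237
= 1.4763

1.4763


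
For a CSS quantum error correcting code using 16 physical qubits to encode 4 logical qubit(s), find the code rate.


Code rate R = k/n
= 4/16
= 0.2500

0.2500


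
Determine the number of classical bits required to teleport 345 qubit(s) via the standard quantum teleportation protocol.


Quantum teleportation requires 2 classical bits per qubit teleported.
345 qubit(s) -> 2 * 345 = 690 classical bits

690


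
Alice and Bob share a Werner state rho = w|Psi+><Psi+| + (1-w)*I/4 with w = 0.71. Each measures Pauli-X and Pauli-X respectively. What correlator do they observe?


|Psi+> = (|01> + |10>)/sqrt(2)
For the pure Bell state, <X_A X_B> = +1 (Bell-state Pauli correlator).
The maximally-mixed part I/4 has tr(I/4 * P tensor P) = 0 for any traceless Pauli P.
So <X_A X_B>_rho = w * (+1) + (1 - w) * 0
= 0.71 * (+1)
= 0.7100

0.7100


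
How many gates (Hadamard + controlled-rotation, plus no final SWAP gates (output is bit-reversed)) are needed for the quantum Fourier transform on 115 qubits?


Hadamard gates: 115
Controlled rotations: n*(n-1)/2 = 115*114/2 = 6555
SWAP gates: 0 (omitted)
Total = 115 + 6555
= 6670

6670


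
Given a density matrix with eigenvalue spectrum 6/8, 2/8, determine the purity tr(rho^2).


tr(rho^2) = sum of eigenvalues squared
= (6/8)^2 + (2/8)^2
= (36 + 4) / 64
= 40/64
= 0.6250

0.6250


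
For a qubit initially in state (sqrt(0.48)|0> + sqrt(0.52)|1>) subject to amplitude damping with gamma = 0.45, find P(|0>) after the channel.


For amplitude damping with parameter gamma on state sqrt(a)|0> + sqrt(b)|1>:
alpha^2 = 0.48, beta^2 = 0.52
P(|0>) = alpha^2 + gamma * beta^2
= 0.48 + 0.45 * 0.52
= 0.48 + 0.2340
= 0.7140

0.7140


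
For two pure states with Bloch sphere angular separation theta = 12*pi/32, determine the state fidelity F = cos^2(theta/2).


For states separated by angle theta on Bloch sphere:
F = cos^2(theta/2)
theta = 12*pi/32 = 1.1781
theta/2 = 0.5890
cos(theta/2) = 0.8315
F = 0.6913

0.6913


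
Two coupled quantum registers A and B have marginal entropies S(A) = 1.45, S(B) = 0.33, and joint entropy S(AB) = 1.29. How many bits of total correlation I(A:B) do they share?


I(A:B) = S(A) + S(B) - S(AB)
= 1.45 + 0.33 - 1.29
= 0.4900

0.4900


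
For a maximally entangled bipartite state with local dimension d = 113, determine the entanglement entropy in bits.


For a maximally entangled state in d x d:
S = log2(d) = log2(113)
= 6.8202

6.8202


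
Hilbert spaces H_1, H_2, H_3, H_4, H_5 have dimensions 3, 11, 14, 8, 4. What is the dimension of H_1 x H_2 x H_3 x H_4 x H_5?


dim(H_1 x H_2 x H_3 x H_4 x H_5) = 3 * 11 * 14 * 8 * 4
= 33 * 14 * 8 * 4
= 462 * 8 * 4
= 3696 * 4
= 14784

14784


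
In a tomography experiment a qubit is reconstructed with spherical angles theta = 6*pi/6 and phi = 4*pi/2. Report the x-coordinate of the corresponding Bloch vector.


theta = 3.1416, phi = 6.2832
r_x = sin(theta)*cos(phi) = 0.0000 * 1.0000
r_x = 0.0000

0.0000


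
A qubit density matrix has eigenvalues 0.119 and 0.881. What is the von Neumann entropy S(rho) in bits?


S = -p*log2(p) - (1-p)*log2(1-p)
p = 0.1190, 1-p = 0.8810
= -0.1190 * log2(0.1190) - 0.8810 * log2(0.8810)
= -(-0.3654) - (-0.1610)
= 0.5265

0.5265


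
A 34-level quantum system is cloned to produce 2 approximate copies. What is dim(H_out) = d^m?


Output space = H^(tensor 2) where dim(H) = 34
dim = 34^2
= 1156

1156


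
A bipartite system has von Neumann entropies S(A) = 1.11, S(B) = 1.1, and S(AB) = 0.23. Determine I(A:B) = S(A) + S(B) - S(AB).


I(A:B) = S(A) + S(B) - S(AB)
= 1.11 + 1.1 - 0.23
= 1.9800

1.9800


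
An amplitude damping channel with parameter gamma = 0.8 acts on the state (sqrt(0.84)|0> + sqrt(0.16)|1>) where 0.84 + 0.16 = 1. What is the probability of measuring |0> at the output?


For amplitude damping with parameter gamma on state sqrt(a)|0> + sqrt(b)|1>:
alpha^2 = 0.84, beta^2 = 0.16
P(|0>) = alpha^2 + gamma * beta^2
= 0.84 + 0.8 * 0.16
= 0.84 + 0.1280
= 0.9680

0.9680


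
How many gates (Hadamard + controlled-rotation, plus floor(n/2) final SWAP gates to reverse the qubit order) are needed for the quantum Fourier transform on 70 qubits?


Hadamard gates: 70
Controlled rotations: n*(n-1)/2 = 70*69/2 = 2415
SWAP gates: floor(n/2) = floor(70/2) = 35
Total = 70 + 2415 + 35
= 2520

2520


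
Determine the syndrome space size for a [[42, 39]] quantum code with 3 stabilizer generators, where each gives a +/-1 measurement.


Each stabilizer generator gives a binary (+1 or -1) measurement outcome.
With 3 independent generators:
Total syndromes = 2^3
= 8

8


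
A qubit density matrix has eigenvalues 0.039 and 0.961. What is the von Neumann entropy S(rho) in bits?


S = -p*log2(p) - (1-p)*log2(1-p)
p = 0.0390, 1-p = 0.9610
= -0.0390 * log2(0.0390) - 0.9610 * log2(0.9610)
= -(-0.1825) - (-0.0552)
= 0.2377

0.2377


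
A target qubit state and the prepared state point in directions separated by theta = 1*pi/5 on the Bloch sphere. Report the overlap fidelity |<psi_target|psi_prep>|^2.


For states separated by angle theta on Bloch sphere:
F = cos^2(theta/2)
theta = 1*pi/5 = 0.6283
theta/2 = 0.3142
cos(theta/2) = 0.9511
F = 0.9045

0.9045


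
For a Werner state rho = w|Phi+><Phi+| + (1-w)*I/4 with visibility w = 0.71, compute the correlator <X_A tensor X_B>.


|Phi+> = (|00> + |11>)/sqrt(2)
For the pure Bell state, <X_A X_B> = +1 (Bell-state Pauli correlator).
The maximally-mixed part I/4 has tr(I/4 * P tensor P) = 0 for any traceless Pauli P.
So <X_A X_B>_rho = w * (+1) + (1 - w) * 0
= 0.71 * (+1)
= 0.7100

0.7100


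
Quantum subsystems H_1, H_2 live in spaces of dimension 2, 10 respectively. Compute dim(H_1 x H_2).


dim(H_1 x H_2) = 2 * 10
= 20

20


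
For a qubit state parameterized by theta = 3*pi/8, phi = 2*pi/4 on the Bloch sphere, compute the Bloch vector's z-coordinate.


theta = 1.1781, phi = 1.5708
r_z = cos(theta) = 0.3827

0.3827


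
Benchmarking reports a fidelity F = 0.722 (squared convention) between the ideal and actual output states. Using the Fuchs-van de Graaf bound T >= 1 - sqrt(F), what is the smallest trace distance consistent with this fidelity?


Fuchs-van de Graaf (squared-fidelity convention): 1 - sqrt(F) <= T <= sqrt(1 - F).
Lower bound: T >= 1 - sqrt(F)
sqrt(F) = sqrt(0.722) = 0.8497
T >= 1 - 0.8497
T >= 0.1503

0.1503


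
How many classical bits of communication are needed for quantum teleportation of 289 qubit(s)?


Quantum teleportation requires 2 classical bits per qubit teleported.
289 qubit(s) -> 2 * 289 = 578 classical bits

578


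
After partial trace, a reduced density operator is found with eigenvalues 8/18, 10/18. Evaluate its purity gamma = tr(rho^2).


tr(rho^2) = sum of eigenvalues squared
= (8/18)^2 + (10/18)^2
= (64 + 100) / 324
= 164/324
= 0.5062

0.5062


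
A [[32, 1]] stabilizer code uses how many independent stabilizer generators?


For an [[n,k]] stabilizer code:
Number of stabilizer generators = n - k
= 32 - 1
= 31

31


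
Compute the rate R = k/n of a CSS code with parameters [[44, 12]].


Code rate R = k/n
= 12/44
= 0.2727

0.2727


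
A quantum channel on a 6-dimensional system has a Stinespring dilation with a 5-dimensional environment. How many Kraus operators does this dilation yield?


Tracing out the environment in an orthonormal basis {|i>_E} gives Kraus operators K_i = <i|_E U |0>_E.
Number of Kraus operators = dim(H_env) = d_env
= 5

5


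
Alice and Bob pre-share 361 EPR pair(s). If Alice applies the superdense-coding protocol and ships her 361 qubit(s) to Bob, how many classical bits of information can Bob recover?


Superdense coding allows 2 classical bits per shared entangled pair.
361 pair(s) -> 2 * 361 = 722 classical bits

722


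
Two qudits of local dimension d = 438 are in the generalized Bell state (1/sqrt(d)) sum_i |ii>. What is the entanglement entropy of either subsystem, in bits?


For a maximally entangled state in d x d:
S = log2(d) = log2(438)
= 8.7748

8.7748


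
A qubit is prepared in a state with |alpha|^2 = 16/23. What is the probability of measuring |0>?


|alpha|^2 = 16/23 = 0.6957
|beta|^2 = 1 - 16/23 = 7/23 = 0.3043
P(|0>) = |alpha|^2 = 0.6957

0.6957


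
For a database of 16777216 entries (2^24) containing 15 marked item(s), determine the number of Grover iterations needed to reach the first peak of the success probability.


After j Grover iterations the success probability is P(j) = sin^2((2j+1)*theta), where sin(theta) = sqrt(k/N).
N = 2^24 = 16777216, k = 15
sin(theta) = sqrt(k/N) = 0.0009455525748
theta = arcsin(sqrt(k/N)) = 0.0009455527157 rad
P(j) reaches its first maximum when (2j+1)*theta is as close as possible to pi/2, i.e. j = round(pi/(4*theta) - 1/2).
pi/(4*theta) - 1/2 = 830.1233
(For comparison, the common estimate pi/4 * sqrt(N/k) = 830.6235; the exact maximiser is used here.)
Optimal iterations = 830

830


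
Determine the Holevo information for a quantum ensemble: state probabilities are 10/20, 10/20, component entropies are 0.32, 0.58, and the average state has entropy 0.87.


chi = S(rho) - sum_i p_i * S(rho_i)
Weighted entropy = 10/20 * 0.32 + 10/20 * 0.58
= 0.4500
chi = 0.87 - 0.4500
= 0.4200

0.4200


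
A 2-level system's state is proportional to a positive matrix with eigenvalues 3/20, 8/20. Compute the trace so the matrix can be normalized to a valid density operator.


tr(M) = sum of eigenvalues
= 3/20 + 8/20
= 11/20
= 0.5500

0.5500


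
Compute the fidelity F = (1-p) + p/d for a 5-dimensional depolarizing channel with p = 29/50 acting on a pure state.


F = (1-p) + p/d
= (1 - 0.5800) + 0.5800/5
= 0.4200 + 0.1160
= 0.5360

0.5360


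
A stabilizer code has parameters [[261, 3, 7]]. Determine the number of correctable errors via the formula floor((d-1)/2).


Code parameters: [[261, 3, 7]], distance d = 7.
Number of correctable errors = floor((d-1)/2)
= floor((7 - 1)/2)
= floor(6/2)
= 3

3


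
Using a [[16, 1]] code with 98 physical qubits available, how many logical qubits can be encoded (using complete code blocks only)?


Each code block uses 16 physical qubits for 1 logical qubit(s).
Number of complete blocks = floor(98 / 16) = 6
Logical qubits = 6 * 1
= 6

6


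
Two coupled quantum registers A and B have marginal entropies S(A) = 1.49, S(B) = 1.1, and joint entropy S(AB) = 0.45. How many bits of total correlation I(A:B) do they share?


I(A:B) = S(A) + S(B) - S(AB)
= 1.49 + 1.1 - 0.45
= 2.1400

2.1400


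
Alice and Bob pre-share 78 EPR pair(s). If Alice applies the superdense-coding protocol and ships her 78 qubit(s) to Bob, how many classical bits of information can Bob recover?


Superdense coding allows 2 classical bits per shared entangled pair.
78 pair(s) -> 2 * 78 = 156 classical bits

156


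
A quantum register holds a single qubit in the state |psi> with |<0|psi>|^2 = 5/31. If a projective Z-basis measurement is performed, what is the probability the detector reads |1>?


|alpha|^2 = 5/31 = 0.1613
|beta|^2 = 1 - 5/31 = 26/31 = 0.8387
P(|1>) = |beta|^2 = 0.8387

0.8387


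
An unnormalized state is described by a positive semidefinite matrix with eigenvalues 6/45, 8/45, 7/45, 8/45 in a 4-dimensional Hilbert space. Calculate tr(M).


tr(M) = sum of eigenvalues
= 6/45 + 8/45 + 7/45 + 8/45
= 29/45
= 0.6444

0.6444


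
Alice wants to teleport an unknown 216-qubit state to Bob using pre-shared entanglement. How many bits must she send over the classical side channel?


Quantum teleportation requires 2 classical bits per qubit teleported.
216 qubit(s) -> 2 * 216 = 432 classical bits

432


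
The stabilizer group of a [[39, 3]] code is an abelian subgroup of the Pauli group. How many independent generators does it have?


For an [[n,k]] stabilizer code:
Number of stabilizer generators = n - k
= 39 - 3
= 36

36


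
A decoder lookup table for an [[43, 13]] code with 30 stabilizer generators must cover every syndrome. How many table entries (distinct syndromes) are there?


Each stabilizer generator gives a binary (+1 or -1) measurement outcome.
With 30 independent generators:
Total syndromes = 2^30
= 1073741824

1073741824


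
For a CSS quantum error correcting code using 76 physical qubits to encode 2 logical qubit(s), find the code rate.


Code rate R = k/n
= 2/76
= 0.0263

0.0263


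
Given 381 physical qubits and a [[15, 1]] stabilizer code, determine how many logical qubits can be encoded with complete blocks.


Each code block uses 15 physical qubits for 1 logical qubit(s).
Number of complete blocks = floor(381 / 15) = 25
Logical qubits = 25 * 1
= 25

25


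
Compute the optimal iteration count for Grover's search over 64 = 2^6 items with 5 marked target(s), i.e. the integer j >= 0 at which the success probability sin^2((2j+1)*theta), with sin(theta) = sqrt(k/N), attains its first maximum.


After j Grover iterations the success probability is P(j) = sin^2((2j+1)*theta), where sin(theta) = sqrt(k/N).
N = 2^6 = 64, k = 5
sin(theta) = sqrt(k/N) = 0.2795084972
theta = arcsin(sqrt(k/N)) = 0.2832821653 rad
P(j) reaches its first maximum when (2j+1)*theta is as close as possible to pi/2, i.e. j = round(pi/(4*theta) - 1/2).
pi/(4*theta) - 1/2 = 2.2725
(For comparison, the common estimate pi/4 * sqrt(N/k) = 2.8099; the exact maximiser is used here.)
Optimal iterations = 2

2


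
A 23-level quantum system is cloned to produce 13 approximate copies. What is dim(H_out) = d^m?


Output space = H^(tensor 13) where dim(H) = 23
dim = 23^13
= 529 (after 2 factors)
= 12167 (after 3 factors)
= 279841 (after 4 factors)
= 6436343 (after 5 factors)
= 148035889 (after 6 factors)
= 3404825447 (after 7 factors)
= 78310985281 (after 8 factors)
= 1801152661463 (after 9 factors)
= 41426511213649 (after 10 factors)
= 952809757913927 (after 11 factors)
= 21914624432020321 (after 12 factors)
= 504036361936467383 (after 13 factors)
= 504036361936467383

504036361936467383


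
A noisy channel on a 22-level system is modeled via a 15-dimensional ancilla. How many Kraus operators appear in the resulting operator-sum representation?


Tracing out the environment in an orthonormal basis {|i>_E} gives Kraus operators K_i = <i|_E U |0>_E.
Number of Kraus operators = dim(H_env) = d_env
= 15

15


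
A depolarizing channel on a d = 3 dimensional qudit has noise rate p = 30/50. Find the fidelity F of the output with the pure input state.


F = (1-p) + p/d
= (1 - 0.6000) + 0.6000/3
= 0.4000 + 0.2000
= 0.6000

0.6000


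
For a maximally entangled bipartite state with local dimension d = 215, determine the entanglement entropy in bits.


For a maximally entangled state in d x d:
S = log2(d) = log2(215)
= 7.7482

7.7482


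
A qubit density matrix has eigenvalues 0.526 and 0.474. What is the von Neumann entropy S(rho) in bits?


S = -p*log2(p) - (1-p)*log2(1-p)
p = 0.5260, 1-p = 0.4740
= -0.5260 * log2(0.5260) - 0.4740 * log2(0.4740)
= -(-0.4875) - (-0.5105)
= 0.9980

0.9980


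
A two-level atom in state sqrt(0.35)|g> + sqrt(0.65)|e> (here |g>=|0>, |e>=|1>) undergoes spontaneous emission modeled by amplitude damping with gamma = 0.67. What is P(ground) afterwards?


For amplitude damping with parameter gamma on state sqrt(a)|0> + sqrt(b)|1>:
alpha^2 = 0.35, beta^2 = 0.65
P(|0>) = alpha^2 + gamma * beta^2
= 0.35 + 0.67 * 0.65
= 0.35 + 0.4355
= 0.7855

0.7855


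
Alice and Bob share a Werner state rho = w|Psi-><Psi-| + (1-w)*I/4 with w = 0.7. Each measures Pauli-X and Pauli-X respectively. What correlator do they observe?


|Psi-> = (|01> - |10>)/sqrt(2)
For the pure Bell state, <X_A X_B> = -1 (Bell-state Pauli correlator).
The maximally-mixed part I/4 has tr(I/4 * P tensor P) = 0 for any traceless Pauli P.
So <X_A X_B>_rho = w * (-1) + (1 - w) * 0
= 0.7 * (-1)
= -0.7000

-0.7000


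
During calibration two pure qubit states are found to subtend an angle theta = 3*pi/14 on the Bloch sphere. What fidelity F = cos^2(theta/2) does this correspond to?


For states separated by angle theta on Bloch sphere:
F = cos^2(theta/2)
theta = 3*pi/14 = 0.6732
theta/2 = 0.3366
cos(theta/2) = 0.9439
F = 0.8909

0.8909


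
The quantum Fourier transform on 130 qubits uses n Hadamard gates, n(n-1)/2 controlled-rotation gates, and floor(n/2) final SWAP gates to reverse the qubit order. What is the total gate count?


Hadamard gates: 130
Controlled rotations: n*(n-1)/2 = 130*129/2 = 8385
SWAP gates: floor(n/2) = floor(130/2) = 65
Total = 130 + 8385 + 65
= 8580

8580


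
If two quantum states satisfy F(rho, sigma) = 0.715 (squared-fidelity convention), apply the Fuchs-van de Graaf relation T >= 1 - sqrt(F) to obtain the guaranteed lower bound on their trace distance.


Fuchs-van de Graaf (squared-fidelity convention): 1 - sqrt(F) <= T <= sqrt(1 - F).
Lower bound: T >= 1 - sqrt(F)
sqrt(F) = sqrt(0.715) = 0.8456
T >= 1 - 0.8456
T >= 0.1544

0.1544


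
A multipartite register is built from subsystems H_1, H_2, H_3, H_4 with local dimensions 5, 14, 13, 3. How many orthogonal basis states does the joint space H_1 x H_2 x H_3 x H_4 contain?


dim(H_1 x H_2 x H_3 x H_4) = 5 * 14 * 13 * 3
= 70 * 13 * 3
= 910 * 3
= 2730

2730


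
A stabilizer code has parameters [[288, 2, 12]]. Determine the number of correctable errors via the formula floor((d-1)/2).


Code parameters: [[288, 2, 12]], distance d = 12.
Number of correctable errors = floor((d-1)/2)
= floor((12 - 1)/2)
= floor(11/2)
= 5

5


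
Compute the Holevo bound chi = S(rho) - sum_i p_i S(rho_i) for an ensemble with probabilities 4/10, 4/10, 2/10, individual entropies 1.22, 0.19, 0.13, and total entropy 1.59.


chi = S(rho) - sum_i p_i * S(rho_i)
Weighted entropy = 4/10 * 1.22 + 4/10 * 0.19 + 2/10 * 0.13
= 0.5900
chi = 1.59 - 0.5900
= 1.0000

1.0000


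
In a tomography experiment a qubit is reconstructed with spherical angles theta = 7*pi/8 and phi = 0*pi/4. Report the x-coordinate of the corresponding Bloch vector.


theta = 2.7489, phi = 0.0000
r_x = sin(theta)*cos(phi) = 0.3827 * 1.0000
r_x = 0.3827

0.3827


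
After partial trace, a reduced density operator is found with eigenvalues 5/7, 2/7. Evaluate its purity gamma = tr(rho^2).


tr(rho^2) = sum of eigenvalues squared
= (5/7)^2 + (2/7)^2
= (25 + 4) / 49
= 29/49
= 0.5918

0.5918


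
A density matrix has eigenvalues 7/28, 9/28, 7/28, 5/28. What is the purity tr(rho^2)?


tr(rho^2) = sum of eigenvalues squared
= (7/28)^2 + (9/28)^2 + (7/28)^2 + (5/28)^2
= (49 + 81 + 49 + 25) / 784
= 204/784
= 0.2602

0.2602


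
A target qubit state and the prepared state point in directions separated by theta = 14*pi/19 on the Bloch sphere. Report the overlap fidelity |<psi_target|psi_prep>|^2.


For states separated by angle theta on Bloch sphere:
F = cos^2(theta/2)
theta = 14*pi/19 = 2.3149
theta/2 = 1.1574
cos(theta/2) = 0.4017
F = 0.1614

0.1614


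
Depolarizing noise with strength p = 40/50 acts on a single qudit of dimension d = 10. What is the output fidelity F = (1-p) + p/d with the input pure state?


F = (1-p) + p/d
= (1 - 0.8000) + 0.8000/10
= 0.2000 + 0.0800
= 0.2800

0.2800


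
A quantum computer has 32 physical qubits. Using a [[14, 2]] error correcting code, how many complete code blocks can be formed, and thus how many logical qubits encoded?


Each code block uses 14 physical qubits for 2 logical qubit(s).
Number of complete blocks = floor(32 / 14) = 2
Logical qubits = 2 * 2
= 4

4


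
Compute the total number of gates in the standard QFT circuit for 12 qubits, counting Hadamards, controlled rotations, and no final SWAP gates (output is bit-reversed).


Hadamard gates: 12
Controlled rotations: n*(n-1)/2 = 12*11/2 = 66
SWAP gates: 0 (omitted)
Total = 12 + 66
= 78

78


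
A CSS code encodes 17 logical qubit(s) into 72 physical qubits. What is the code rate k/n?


Code rate R = k/n
= 17/72
= 0.2361

0.2361


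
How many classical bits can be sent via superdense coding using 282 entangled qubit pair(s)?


Superdense coding allows 2 classical bits per shared entangled pair.
282 pair(s) -> 2 * 282 = 564 classical bits

564


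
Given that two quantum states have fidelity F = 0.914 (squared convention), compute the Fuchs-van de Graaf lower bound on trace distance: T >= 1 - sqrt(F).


Fuchs-van de Graaf (squared-fidelity convention): 1 - sqrt(F) <= T <= sqrt(1 - F).
Lower bound: T >= 1 - sqrt(F)
sqrt(F) = sqrt(0.914) = 0.9560
T >= 1 - 0.9560
T >= 0.0440

0.0440


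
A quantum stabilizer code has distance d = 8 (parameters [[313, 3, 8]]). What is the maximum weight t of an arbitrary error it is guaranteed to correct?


Code parameters: [[313, 3, 8]], distance d = 8.
Number of correctable errors = floor((d-1)/2)
= floor((8 - 1)/2)
= floor(7/2)
= 3

3


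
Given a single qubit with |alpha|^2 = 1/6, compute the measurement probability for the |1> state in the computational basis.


|alpha|^2 = 1/6 = 0.1667
|beta|^2 = 1 - 1/6 = 5/6 = 0.8333
P(|1>) = |beta|^2 = 0.8333

0.8333


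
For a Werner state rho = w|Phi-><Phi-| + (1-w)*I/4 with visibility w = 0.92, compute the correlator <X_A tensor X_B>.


|Phi-> = (|00> - |11>)/sqrt(2)
For the pure Bell state, <X_A X_B> = -1 (Bell-state Pauli correlator).
The maximally-mixed part I/4 has tr(I/4 * P tensor P) = 0 for any traceless Pauli P.
So <X_A X_B>_rho = w * (-1) + (1 - w) * 0
= 0.92 * (-1)
= -0.9200

-0.9200


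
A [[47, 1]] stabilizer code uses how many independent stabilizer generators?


For an [[n,k]] stabilizer code:
Number of stabilizer generators = n - k
= 47 - 1
= 46

46


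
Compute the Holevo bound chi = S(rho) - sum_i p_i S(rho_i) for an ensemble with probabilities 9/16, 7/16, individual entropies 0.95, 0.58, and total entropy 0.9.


chi = S(rho) - sum_i p_i * S(rho_i)
Weighted entropy = 9/16 * 0.95 + 7/16 * 0.58
= 0.7881
chi = 0.9 - 0.7881
= 0.1119

0.1119


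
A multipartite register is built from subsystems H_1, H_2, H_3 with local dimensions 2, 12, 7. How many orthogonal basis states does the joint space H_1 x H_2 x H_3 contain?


dim(H_1 x H_2 x H_3) = 2 * 12 * 7
= 24 * 7
= 168

168


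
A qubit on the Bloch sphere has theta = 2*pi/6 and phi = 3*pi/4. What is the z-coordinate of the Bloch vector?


theta = 1.0472, phi = 2.3562
r_z = cos(theta) = 0.5000

0.5000


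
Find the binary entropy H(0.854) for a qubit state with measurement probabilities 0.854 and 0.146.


S = -p*log2(p) - (1-p)*log2(1-p)
p = 0.8540, 1-p = 0.1460
= -0.8540 * log2(0.8540) - 0.1460 * log2(0.1460)
= -(-0.1944) - (-0.4053)
= 0.5997

0.5997


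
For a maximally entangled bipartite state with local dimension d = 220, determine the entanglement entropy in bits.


For a maximally entangled state in d x d:
S = log2(d) = log2(220)
= 7.7814

7.7814


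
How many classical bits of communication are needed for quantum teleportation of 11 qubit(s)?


Quantum teleportation requires 2 classical bits per qubit teleported.
11 qubit(s) -> 2 * 11 = 22 classical bits

22


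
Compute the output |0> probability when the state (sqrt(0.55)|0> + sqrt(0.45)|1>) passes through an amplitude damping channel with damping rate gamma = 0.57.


For amplitude damping with parameter gamma on state sqrt(a)|0> + sqrt(b)|1>:
alpha^2 = 0.55, beta^2 = 0.45
P(|0>) = alpha^2 + gamma * beta^2
= 0.55 + 0.57 * 0.45
= 0.55 + 0.2565
= 0.8065

0.8065


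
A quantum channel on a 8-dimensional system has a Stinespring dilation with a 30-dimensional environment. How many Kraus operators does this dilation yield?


Tracing out the environment in an orthonormal basis {|i>_E} gives Kraus operators K_i = <i|_E U |0>_E.
Number of Kraus operators = dim(H_env) = d_env
= 30

30


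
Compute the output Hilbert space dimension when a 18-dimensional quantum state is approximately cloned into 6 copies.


Output space = H^(tensor 6) where dim(H) = 18
dim = 18^6
= 324 (after 2 factors)
= 5832 (after 3 factors)
= 104976 (after 4 factors)
= 1889568 (after 5 factors)
= 34012224 (after 6 factors)
= 34012224

34012224


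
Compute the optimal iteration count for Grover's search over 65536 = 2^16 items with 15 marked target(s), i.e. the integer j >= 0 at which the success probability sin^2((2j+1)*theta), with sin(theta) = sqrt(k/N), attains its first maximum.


After j Grover iterations the success probability is P(j) = sin^2((2j+1)*theta), where sin(theta) = sqrt(k/N).
N = 2^16 = 65536, k = 15
sin(theta) = sqrt(k/N) = 0.0151288412
theta = arcsin(sqrt(k/N)) = 0.01512941838 rad
P(j) reaches its first maximum when (2j+1)*theta is as close as possible to pi/2, i.e. j = round(pi/(4*theta) - 1/2).
pi/(4*theta) - 1/2 = 51.4120
(For comparison, the common estimate pi/4 * sqrt(N/k) = 51.9140; the exact maximiser is used here.)
Optimal iterations = 51

51


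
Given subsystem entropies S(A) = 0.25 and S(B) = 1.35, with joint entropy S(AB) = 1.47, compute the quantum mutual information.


I(A:B) = S(A) + S(B) - S(AB)
= 0.25 + 1.35 - 1.47
= 0.1300

0.1300


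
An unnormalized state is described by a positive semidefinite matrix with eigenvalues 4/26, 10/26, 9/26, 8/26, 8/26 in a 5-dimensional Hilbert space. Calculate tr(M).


tr(M) = sum of eigenvalues
= 4/26 + 10/26 + 9/26 + 8/26 + 8/26
= 39/26
= 1.5000

1.5000


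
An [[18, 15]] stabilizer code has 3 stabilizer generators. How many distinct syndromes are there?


Each stabilizer generator gives a binary (+1 or -1) measurement outcome.
With 3 independent generators:
Total syndromes = 2^3
= 8

8


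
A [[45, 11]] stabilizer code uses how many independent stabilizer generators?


For an [[n,k]] stabilizer code:
Number of stabilizer generators = n - k
= 45 - 11
= 34

34


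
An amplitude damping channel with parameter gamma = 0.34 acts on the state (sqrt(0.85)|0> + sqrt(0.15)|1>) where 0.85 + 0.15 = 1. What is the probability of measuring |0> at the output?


For amplitude damping with parameter gamma on state sqrt(a)|0> + sqrt(b)|1>:
alpha^2 = 0.85, beta^2 = 0.15
P(|0>) = alpha^2 + gamma * beta^2
= 0.85 + 0.34 * 0.15
= 0.85 + 0.0510
= 0.9010

0.9010


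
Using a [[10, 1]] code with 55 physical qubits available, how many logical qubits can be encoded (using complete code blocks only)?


Each code block uses 10 physical qubits for 1 logical qubit(s).
Number of complete blocks = floor(55 / 10) = 5
Logical qubits = 5 * 1
= 5

5


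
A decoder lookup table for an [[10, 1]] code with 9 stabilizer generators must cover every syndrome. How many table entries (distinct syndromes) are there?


Each stabilizer generator gives a binary (+1 or -1) measurement outcome.
With 9 independent generators:
Total syndromes = 2^9
= 512

512


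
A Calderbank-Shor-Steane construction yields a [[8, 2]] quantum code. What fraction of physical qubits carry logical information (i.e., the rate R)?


Code rate R = k/n
= 2/8
= 0.2500

0.2500


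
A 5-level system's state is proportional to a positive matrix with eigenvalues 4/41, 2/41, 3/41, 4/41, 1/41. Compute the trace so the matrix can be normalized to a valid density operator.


tr(M) = sum of eigenvalues
= 4/41 + 2/41 + 3/41 + 4/41 + 1/41
= 14/41
= 0.3415

0.3415


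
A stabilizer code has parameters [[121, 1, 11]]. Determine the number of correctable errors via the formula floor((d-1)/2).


Code parameters: [[121, 1, 11]], distance d = 11.
Number of correctable errors = floor((d-1)/2)
= floor((11 - 1)/2)
= floor(10/2)
= 5

5


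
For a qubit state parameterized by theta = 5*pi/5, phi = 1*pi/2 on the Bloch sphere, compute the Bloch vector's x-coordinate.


theta = 3.1416, phi = 1.5708
r_x = sin(theta)*cos(phi) = 0.0000 * 0.0000
r_x = 0.0000

0.0000


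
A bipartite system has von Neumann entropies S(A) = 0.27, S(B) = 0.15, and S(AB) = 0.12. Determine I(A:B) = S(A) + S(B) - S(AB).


I(A:B) = S(A) + S(B) - S(AB)
= 0.27 + 0.15 - 0.12
= 0.3000

0.3000


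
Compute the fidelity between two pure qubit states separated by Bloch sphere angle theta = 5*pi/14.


For states separated by angle theta on Bloch sphere:
F = cos^2(theta/2)
theta = 5*pi/14 = 1.1220
theta/2 = 0.5610
cos(theta/2) = 0.8467
F = 0.7169

0.7169


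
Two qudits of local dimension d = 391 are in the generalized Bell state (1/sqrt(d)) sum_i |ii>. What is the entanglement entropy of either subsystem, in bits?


For a maximally entangled state in d x d:
S = log2(d) = log2(391)
= 8.6110

8.6110


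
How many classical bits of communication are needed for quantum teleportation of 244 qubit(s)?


Quantum teleportation requires 2 classical bits per qubit teleported.
244 qubit(s) -> 2 * 244 = 488 classical bits

488


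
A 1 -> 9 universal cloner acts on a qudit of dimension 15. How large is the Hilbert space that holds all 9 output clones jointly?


Output space = H^(tensor 9) where dim(H) = 15
dim = 15^9
= 225 (after 2 factors)
= 3375 (after 3 factors)
= 50625 (after 4 factors)
= 759375 (after 5 factors)
= 11390625 (after 6 factors)
= 170859375 (after 7 factors)
= 2562890625 (after 8 factors)
= 38443359375 (after 9 factors)
= 38443359375

38443359375


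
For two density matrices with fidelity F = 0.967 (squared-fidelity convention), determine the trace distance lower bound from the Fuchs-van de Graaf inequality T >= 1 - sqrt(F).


Fuchs-van de Graaf (squared-fidelity convention): 1 - sqrt(F) <= T <= sqrt(1 - F).
Lower bound: T >= 1 - sqrt(F)
sqrt(F) = sqrt(0.967) = 0.9834
T >= 1 - 0.9834
T >= 0.0166

0.0166


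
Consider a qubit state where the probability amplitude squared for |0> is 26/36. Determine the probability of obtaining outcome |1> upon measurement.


|alpha|^2 = 26/36 = 0.7222
|beta|^2 = 1 - 26/36 = 10/36 = 0.2778
P(|1>) = |beta|^2 = 0.2778

0.2778


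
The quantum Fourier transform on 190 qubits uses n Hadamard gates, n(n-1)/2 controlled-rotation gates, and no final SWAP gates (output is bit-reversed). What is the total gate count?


Hadamard gates: 190
Controlled rotations: n*(n-1)/2 = 190*189/2 = 17955
SWAP gates: 0 (omitted)
Total = 190 + 17955
= 18145

18145


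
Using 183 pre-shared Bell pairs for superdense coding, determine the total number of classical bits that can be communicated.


Superdense coding allows 2 classical bits per shared entangled pair.
183 pair(s) -> 2 * 183 = 366 classical bits

366


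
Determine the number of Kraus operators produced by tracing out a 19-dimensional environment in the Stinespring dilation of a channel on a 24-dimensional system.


Tracing out the environment in an orthonormal basis {|i>_E} gives Kraus operators K_i = <i|_E U |0>_E.
Number of Kraus operators = dim(H_env) = d_env
= 19

19
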